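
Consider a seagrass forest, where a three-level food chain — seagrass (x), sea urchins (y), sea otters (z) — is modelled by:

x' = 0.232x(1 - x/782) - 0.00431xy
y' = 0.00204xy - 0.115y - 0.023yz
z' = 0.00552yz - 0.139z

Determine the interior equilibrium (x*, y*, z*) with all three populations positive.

x* ≈ 416, y* ≈ 25.2, z* ≈ 31.9

From dz/dt = 0: 0.00552y* = 0.139, so y* = 25.2.
From dx/dt = 0: 0.232(1 - x*/782) = 0.00431·25.2, giving x* = 782·(1 - 0.468) = 416.
From dy/dt = 0: 0.00204·416 - 0.115 = 0.023z*, so z* = 0.734/0.023 = 31.9.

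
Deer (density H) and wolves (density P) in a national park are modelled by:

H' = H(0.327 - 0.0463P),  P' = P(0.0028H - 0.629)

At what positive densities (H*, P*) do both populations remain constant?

H* ≈ 225, P* ≈ 7.06

Set dP/dt = 0 with P > 0: 0.0028H - 0.629 = 0, so H* = 0.629/0.0028 = 225.
Set dH/dt = 0 with H > 0: 0.327 - 0.0463P = 0, so P* = 0.327/0.0463 = 7.06.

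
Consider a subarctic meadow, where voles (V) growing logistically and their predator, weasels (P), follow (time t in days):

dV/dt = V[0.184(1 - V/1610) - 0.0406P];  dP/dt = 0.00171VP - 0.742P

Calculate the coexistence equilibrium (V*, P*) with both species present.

From dP/dt = 0 with P > 0: 0.00171V* = 0.742, so V* = 434.
Substitute into dV/dt = 0: 0.184(1 - 434/1610) = 0.0406P*.
The bracket is 0.73, giving P* = 0.134/0.0406 = 3.31.

V* ≈ 434, P* ≈ 3.31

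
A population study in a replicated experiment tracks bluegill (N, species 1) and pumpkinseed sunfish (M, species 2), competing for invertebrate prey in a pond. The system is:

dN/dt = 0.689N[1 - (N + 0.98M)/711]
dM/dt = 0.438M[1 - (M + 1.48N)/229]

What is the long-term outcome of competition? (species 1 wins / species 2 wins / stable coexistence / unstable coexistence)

Compare the nullcline intercepts: K1/α12 = 711/0.98 = 726 > K2 = 229; K2/α21 = 229/1.48 = 155 < K1 = 711.
Since the inequalities point opposite ways, species 1 can invade but species 2 cannot.

species 1 excludes species 2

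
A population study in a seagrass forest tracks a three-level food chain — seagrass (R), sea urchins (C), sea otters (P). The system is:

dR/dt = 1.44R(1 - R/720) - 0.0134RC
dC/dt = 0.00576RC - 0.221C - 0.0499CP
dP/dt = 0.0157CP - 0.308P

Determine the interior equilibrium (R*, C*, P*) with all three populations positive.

From dP/dt = 0: 0.0157C* = 0.308, so C* = 19.6.
From dR/dt = 0: 1.44(1 - R*/720) = 0.0134·19.6, giving R* = 720·(1 - 0.183) = 589.
From dC/dt = 0: 0.00576·589 - 0.221 = 0.0499P*, so P* = 3.17/0.0499 = 63.5.

R* ≈ 589, C* ≈ 19.6, P* ≈ 63.5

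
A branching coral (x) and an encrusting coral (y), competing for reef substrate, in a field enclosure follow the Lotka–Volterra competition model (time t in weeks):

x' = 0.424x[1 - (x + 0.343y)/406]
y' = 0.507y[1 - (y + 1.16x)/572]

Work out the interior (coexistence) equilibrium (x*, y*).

Setting both brackets to zero gives the nullclines x + 0.343y = 406 and 1.16x + y = 572.
Substituting y = 572 - 1.16x into the first: x(1 - 0.343·1.16) = 406 - 0.343·572.
So x* = 210/0.602 = 348, and then y* = 572 - 1.16·348 = 168.

x* ≈ 348, y* ≈ 168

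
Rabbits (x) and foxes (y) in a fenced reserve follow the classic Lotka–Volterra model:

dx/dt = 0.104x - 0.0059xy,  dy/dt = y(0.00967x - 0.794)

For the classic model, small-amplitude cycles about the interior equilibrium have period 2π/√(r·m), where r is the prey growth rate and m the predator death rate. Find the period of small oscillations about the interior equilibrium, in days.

T ≈ 21.9 days

Here r = 0.104 and m = 0.794, so r·m = 0.0826.
ω = √0.0826 = 0.287 per day, hence T = 2π/ω ≈ 21.9 days.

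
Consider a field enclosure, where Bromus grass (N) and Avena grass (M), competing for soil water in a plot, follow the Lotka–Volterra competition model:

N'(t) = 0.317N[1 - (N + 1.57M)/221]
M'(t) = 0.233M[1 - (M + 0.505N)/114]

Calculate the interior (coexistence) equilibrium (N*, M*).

N* ≈ 203, M* ≈ 11.6

Setting both brackets to zero gives the nullclines N + 1.57M = 221 and 0.505N + M = 114.
Substituting M = 114 - 0.505N into the first: N(1 - 1.57·0.505) = 221 - 1.57·114.
So N* = 42/0.207 = 203, and then M* = 114 - 0.505·203 = 11.6.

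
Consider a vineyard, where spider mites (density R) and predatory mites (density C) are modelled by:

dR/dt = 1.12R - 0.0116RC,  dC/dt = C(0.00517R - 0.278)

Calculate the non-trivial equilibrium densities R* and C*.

Set dC/dt = 0 with C > 0: 0.00517R - 0.278 = 0, so R* = 0.278/0.00517 = 53.8.
Set dR/dt = 0 with R > 0: 1.12 - 0.0116C = 0, so C* = 1.12/0.0116 = 96.6.

R* ≈ 53.8, C* ≈ 96.6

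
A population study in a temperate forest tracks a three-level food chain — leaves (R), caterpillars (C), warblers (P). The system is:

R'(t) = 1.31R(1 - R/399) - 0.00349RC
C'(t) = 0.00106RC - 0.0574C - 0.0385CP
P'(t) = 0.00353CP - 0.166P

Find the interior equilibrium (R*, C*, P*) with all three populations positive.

From dP/dt = 0: 0.00353C* = 0.166, so C* = 47.
From dR/dt = 0: 1.31(1 - R*/399) = 0.00349·47, giving R* = 399·(1 - 0.125) = 349.
From dC/dt = 0: 0.00106·349 - 0.0574 = 0.0385P*, so P* = 0.313/0.0385 = 8.12.

R* ≈ 349, C* ≈ 47, P* ≈ 8.12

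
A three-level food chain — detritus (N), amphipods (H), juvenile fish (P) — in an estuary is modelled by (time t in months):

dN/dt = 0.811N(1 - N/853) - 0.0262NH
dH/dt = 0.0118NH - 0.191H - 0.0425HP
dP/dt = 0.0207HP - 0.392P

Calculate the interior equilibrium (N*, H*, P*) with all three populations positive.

N* ≈ 331, H* ≈ 18.9, P* ≈ 87.4

From dP/dt = 0: 0.0207H* = 0.392, so H* = 18.9.
From dN/dt = 0: 0.811(1 - N*/853) = 0.0262·18.9, giving N* = 853·(1 - 0.612) = 331.
From dH/dt = 0: 0.0118·331 - 0.191 = 0.0425P*, so P* = 3.72/0.0425 = 87.4.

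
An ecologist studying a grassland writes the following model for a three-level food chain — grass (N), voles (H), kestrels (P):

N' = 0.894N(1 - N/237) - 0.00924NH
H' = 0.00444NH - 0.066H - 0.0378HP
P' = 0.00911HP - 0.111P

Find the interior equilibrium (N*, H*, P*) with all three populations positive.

From dP/dt = 0: 0.00911H* = 0.111, so H* = 12.2.
From dN/dt = 0: 0.894(1 - N*/237) = 0.00924·12.2, giving N* = 237·(1 - 0.126) = 207.
From dH/dt = 0: 0.00444·207 - 0.066 = 0.0378P*, so P* = 0.854/0.0378 = 22.6.

N* ≈ 207, H* ≈ 12.2, P* ≈ 22.6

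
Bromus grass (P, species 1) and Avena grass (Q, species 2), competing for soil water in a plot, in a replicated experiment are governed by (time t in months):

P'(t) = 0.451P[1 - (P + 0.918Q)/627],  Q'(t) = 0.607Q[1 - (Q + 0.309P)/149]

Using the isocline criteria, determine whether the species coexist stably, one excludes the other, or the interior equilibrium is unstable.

species 1 excludes species 2

Compare the nullcline intercepts: K1/α12 = 627/0.918 = 683 > K2 = 149; K2/α21 = 149/0.309 = 482 < K1 = 627.
Since the inequalities point opposite ways, species 1 can invade but species 2 cannot.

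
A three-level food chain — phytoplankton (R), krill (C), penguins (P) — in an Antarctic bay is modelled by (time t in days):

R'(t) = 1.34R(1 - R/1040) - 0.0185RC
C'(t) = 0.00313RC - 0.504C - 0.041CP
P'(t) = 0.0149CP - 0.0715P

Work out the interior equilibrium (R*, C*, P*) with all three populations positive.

R* ≈ 971, C* ≈ 4.8, P* ≈ 61.8

From dP/dt = 0: 0.0149C* = 0.0715, so C* = 4.8.
From dR/dt = 0: 1.34(1 - R*/1040) = 0.0185·4.8, giving R* = 1040·(1 - 0.0663) = 971.
From dC/dt = 0: 0.00313·971 - 0.504 = 0.041P*, so P* = 2.54/0.041 = 61.8.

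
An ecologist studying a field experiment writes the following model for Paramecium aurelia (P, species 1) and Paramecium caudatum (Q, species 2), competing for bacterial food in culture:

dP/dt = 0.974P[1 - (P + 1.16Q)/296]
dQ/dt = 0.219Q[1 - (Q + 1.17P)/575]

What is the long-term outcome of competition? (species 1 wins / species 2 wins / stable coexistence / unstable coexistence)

Compare the nullcline intercepts: K1/α12 = 296/1.16 = 255 < K2 = 575; K2/α21 = 575/1.17 = 491 > K1 = 296.
Since the inequalities point opposite ways, species 2 can invade but species 1 cannot.

species 2 excludes species 1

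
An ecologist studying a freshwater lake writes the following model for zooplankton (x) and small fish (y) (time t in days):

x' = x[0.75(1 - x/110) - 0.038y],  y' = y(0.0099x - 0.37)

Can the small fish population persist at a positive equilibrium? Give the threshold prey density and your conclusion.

Threshold x = 37.4; K > 37.4, so yes, the predator persists.

The predator equation gives dy/dt > 0 only when x > 0.37/0.0099 = 37.4.
Without the predator, x → K = 110. Since 110 > 37.4, the predator can invade and persist.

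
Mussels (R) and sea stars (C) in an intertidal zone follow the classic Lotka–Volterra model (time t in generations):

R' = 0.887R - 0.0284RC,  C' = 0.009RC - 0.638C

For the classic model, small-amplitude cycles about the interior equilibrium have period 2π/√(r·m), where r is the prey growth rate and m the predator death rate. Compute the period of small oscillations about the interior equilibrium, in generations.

Here r = 0.887 and m = 0.638, so r·m = 0.566.
ω = √0.566 = 0.752 per generation, hence T = 2π/ω ≈ 8.35 generations.

T ≈ 8.35 generations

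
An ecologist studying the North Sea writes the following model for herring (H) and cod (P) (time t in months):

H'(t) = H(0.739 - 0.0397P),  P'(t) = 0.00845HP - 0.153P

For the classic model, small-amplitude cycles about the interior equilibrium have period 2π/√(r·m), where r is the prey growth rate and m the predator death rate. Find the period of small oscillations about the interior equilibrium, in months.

Here r = 0.739 and m = 0.153, so r·m = 0.113.
ω = √0.113 = 0.336 per month, hence T = 2π/ω ≈ 18.7 months.

T ≈ 18.7 months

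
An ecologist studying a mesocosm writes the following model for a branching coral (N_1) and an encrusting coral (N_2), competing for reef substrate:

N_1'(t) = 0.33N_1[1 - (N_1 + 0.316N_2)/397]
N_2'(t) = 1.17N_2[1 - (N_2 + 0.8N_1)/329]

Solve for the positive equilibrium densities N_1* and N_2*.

Setting both brackets to zero gives the nullclines N_1 + 0.316N_2 = 397 and 0.8N_1 + N_2 = 329.
Substituting N_2 = 329 - 0.8N_1 into the first: N_1(1 - 0.316·0.8) = 397 - 0.316·329.
So N_1* = 293/0.747 = 392, and then N_2* = 329 - 0.8·392 = 15.3.

N_1* ≈ 392, N_2* ≈ 15.3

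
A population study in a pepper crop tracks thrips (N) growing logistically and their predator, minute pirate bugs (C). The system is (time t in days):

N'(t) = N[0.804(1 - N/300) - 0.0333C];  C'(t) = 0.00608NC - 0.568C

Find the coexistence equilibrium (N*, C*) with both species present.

N* ≈ 93.4, C* ≈ 16.6

From dC/dt = 0 with C > 0: 0.00608N* = 0.568, so N* = 93.4.
Substitute into dN/dt = 0: 0.804(1 - 93.4/300) = 0.0333C*.
The bracket is 0.689, giving C* = 0.554/0.0333 = 16.6.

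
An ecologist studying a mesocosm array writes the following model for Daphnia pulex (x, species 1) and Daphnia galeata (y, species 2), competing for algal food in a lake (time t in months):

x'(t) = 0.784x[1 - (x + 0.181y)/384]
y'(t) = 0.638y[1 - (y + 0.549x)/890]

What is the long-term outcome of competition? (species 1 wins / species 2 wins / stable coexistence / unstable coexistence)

stable coexistence

Compare the nullcline intercepts: K1/α12 = 384/0.181 = 2120 > K2 = 890; K2/α21 = 890/0.549 = 1620 > K1 = 384.
Since both inequalities hold, each species can invade when rare, so the interior equilibrium is stable.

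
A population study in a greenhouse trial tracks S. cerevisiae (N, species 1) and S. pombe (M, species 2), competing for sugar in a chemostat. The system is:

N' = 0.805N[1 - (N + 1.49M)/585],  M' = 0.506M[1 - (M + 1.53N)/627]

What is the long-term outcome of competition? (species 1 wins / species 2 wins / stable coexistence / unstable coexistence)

Compare the nullcline intercepts: K1/α12 = 585/1.49 = 393 < K2 = 627; K2/α21 = 627/1.53 = 410 < K1 = 585.
Since both are reversed, neither can invade when rare; the interior point is a saddle.

unstable coexistence (outcome depends on initial conditions)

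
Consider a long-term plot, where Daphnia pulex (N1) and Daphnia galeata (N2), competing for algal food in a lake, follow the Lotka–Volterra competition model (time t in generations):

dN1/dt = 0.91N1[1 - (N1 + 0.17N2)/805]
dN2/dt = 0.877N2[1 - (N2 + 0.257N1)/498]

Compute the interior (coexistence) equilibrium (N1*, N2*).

Setting both brackets to zero gives the nullclines N1 + 0.17N2 = 805 and 0.257N1 + N2 = 498.
Substituting N2 = 498 - 0.257N1 into the first: N1(1 - 0.17·0.257) = 805 - 0.17·498.
So N1* = 720/0.956 = 753, and then N2* = 498 - 0.257·753 = 304.

N1* ≈ 753, N2* ≈ 304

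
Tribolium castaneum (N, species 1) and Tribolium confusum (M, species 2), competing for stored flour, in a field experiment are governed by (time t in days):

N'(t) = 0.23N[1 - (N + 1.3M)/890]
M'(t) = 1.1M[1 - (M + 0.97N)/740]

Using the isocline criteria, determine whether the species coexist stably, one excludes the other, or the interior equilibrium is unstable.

unstable coexistence (outcome depends on initial conditions)

Compare the nullcline intercepts: K1/α12 = 890/1.3 = 685 < K2 = 740; K2/α21 = 740/0.97 = 763 < K1 = 890.
Since both are reversed, neither can invade when rare; the interior point is a saddle.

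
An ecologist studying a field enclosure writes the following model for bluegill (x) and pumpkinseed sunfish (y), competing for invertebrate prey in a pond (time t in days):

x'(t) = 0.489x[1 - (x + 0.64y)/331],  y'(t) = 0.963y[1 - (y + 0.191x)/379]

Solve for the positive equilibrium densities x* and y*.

x* ≈ 101, y* ≈ 360

Setting both brackets to zero gives the nullclines x + 0.64y = 331 and 0.191x + y = 379.
Substituting y = 379 - 0.191x into the first: x(1 - 0.64·0.191) = 331 - 0.64·379.
So x* = 88.4/0.878 = 101, and then y* = 379 - 0.191·101 = 360.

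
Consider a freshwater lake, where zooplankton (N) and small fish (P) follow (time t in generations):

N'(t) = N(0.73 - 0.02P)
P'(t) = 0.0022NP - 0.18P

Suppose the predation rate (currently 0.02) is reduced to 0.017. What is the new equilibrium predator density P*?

At the interior fixed point, setting dN/dt = 0 with N > 0 fixes P* = (prey growth rate)/(NP coefficient) — independent of the other coefficients.
With the change, P* = 0.73/0.017 = 42.9; it rises from 36.5.

P* ≈ 42.9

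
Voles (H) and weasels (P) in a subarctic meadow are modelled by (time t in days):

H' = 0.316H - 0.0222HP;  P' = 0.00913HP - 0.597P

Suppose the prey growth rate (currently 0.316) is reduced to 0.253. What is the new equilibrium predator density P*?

At the interior fixed point, setting dH/dt = 0 with H > 0 fixes P* = (prey growth rate)/(HP coefficient) — independent of the other coefficients.
With the change, P* = 0.253/0.0222 = 11.4; it falls from 14.2.

P* ≈ 11.4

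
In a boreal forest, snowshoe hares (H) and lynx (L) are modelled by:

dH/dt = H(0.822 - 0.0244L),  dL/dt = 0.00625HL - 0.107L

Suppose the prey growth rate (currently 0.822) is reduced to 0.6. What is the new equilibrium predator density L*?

At the interior fixed point, setting dH/dt = 0 with H > 0 fixes L* = (prey growth rate)/(HL coefficient) — independent of the other coefficients.
With the change, L* = 0.6/0.0244 = 24.6; it falls from 33.7.

L* ≈ 24.6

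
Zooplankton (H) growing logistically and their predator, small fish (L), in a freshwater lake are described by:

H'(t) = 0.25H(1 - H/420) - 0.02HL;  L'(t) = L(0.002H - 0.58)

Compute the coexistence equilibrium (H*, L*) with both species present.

H* ≈ 290, L* ≈ 3.87

From dL/dt = 0 with L > 0: 0.002H* = 0.58, so H* = 290.
Substitute into dH/dt = 0: 0.25(1 - 290/420) = 0.02L*.
The bracket is 0.31, giving L* = 0.0774/0.02 = 3.87.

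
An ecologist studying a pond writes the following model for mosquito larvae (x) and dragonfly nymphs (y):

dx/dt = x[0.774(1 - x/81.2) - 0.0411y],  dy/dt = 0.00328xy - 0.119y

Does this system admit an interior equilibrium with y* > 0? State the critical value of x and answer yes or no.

The predator equation gives dy/dt > 0 only when x > 0.119/0.00328 = 36.3.
Without the predator, x → K = 81.2. Since 81.2 > 36.3, the predator can invade and persist.

Threshold x = 36.3; K > 36.3, so yes, the predator persists.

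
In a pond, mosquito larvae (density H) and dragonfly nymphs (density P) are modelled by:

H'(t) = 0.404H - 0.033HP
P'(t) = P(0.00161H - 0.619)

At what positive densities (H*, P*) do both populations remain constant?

Set dP/dt = 0 with P > 0: 0.00161H - 0.619 = 0, so H* = 0.619/0.00161 = 384.
Set dH/dt = 0 with H > 0: 0.404 - 0.033P = 0, so P* = 0.404/0.033 = 12.2.

H* ≈ 384, P* ≈ 12.2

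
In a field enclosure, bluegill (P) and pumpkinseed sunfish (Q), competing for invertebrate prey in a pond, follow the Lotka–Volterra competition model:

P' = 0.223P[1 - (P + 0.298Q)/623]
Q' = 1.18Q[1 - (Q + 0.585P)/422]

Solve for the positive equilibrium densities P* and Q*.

Setting both brackets to zero gives the nullclines P + 0.298Q = 623 and 0.585P + Q = 422.
Substituting Q = 422 - 0.585P into the first: P(1 - 0.298·0.585) = 623 - 0.298·422.
So P* = 497/0.826 = 602, and then Q* = 422 - 0.585·602 = 69.7.

P* ≈ 602, Q* ≈ 69.7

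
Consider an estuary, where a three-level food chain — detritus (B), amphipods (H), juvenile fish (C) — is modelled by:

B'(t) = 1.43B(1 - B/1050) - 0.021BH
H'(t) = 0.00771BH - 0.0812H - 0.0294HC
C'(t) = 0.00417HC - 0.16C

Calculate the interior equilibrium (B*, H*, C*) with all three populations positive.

B* ≈ 458, H* ≈ 38.4, C* ≈ 117

From dC/dt = 0: 0.00417H* = 0.16, so H* = 38.4.
From dB/dt = 0: 1.43(1 - B*/1050) = 0.021·38.4, giving B* = 1050·(1 - 0.563) = 458.
From dH/dt = 0: 0.00771·458 - 0.0812 = 0.0294C*, so C* = 3.45/0.0294 = 117.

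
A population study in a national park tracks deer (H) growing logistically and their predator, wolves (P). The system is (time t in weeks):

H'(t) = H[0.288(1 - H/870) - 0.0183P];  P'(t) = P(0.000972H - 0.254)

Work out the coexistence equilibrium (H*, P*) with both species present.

H* ≈ 261, P* ≈ 11

From dP/dt = 0 with P > 0: 0.000972H* = 0.254, so H* = 261.
Substitute into dH/dt = 0: 0.288(1 - 261/870) = 0.0183P*.
The bracket is 0.7, giving P* = 0.201/0.0183 = 11.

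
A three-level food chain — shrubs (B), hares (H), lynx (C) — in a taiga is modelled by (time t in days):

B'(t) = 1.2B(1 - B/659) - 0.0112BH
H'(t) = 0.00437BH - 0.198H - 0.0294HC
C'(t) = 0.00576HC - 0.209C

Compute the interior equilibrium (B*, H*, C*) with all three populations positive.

B* ≈ 436, H* ≈ 36.3, C* ≈ 58

From dC/dt = 0: 0.00576H* = 0.209, so H* = 36.3.
From dB/dt = 0: 1.2(1 - B*/659) = 0.0112·36.3, giving B* = 659·(1 - 0.339) = 436.
From dH/dt = 0: 0.00437·436 - 0.198 = 0.0294C*, so C* = 1.71/0.0294 = 58.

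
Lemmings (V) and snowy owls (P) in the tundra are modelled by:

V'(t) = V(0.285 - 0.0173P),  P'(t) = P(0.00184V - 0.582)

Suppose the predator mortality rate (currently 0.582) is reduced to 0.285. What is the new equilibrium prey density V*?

V* ≈ 155

At the interior fixed point, setting dP/dt = 0 with P > 0 fixes V* = (predator death rate)/(VP coefficient) — independent of the other coefficients.
With the change, V* = 0.285/0.00184 = 155; it falls from 316.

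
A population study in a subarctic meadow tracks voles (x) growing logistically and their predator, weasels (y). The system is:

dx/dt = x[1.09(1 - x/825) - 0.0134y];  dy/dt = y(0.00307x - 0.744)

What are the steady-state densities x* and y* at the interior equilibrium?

From dy/dt = 0 with y > 0: 0.00307x* = 0.744, so x* = 242.
Substitute into dx/dt = 0: 1.09(1 - 242/825) = 0.0134y*.
The bracket is 0.706, giving y* = 0.77/0.0134 = 57.4.

x* ≈ 242, y* ≈ 57.4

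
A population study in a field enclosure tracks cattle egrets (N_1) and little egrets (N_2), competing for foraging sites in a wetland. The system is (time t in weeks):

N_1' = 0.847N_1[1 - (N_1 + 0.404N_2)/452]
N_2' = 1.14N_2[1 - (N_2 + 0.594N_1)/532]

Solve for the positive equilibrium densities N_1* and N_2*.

Setting both brackets to zero gives the nullclines N_1 + 0.404N_2 = 452 and 0.594N_1 + N_2 = 532.
Substituting N_2 = 532 - 0.594N_1 into the first: N_1(1 - 0.404·0.594) = 452 - 0.404·532.
So N_1* = 237/0.76 = 312, and then N_2* = 532 - 0.594·312 = 347.

N_1* ≈ 312, N_2* ≈ 347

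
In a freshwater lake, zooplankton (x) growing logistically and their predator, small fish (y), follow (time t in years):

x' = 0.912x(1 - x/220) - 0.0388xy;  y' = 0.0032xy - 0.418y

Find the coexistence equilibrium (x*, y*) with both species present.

From dy/dt = 0 with y > 0: 0.0032x* = 0.418, so x* = 131.
Substitute into dx/dt = 0: 0.912(1 - 131/220) = 0.0388y*.
The bracket is 0.406, giving y* = 0.37/0.0388 = 9.55.

x* ≈ 131, y* ≈ 9.55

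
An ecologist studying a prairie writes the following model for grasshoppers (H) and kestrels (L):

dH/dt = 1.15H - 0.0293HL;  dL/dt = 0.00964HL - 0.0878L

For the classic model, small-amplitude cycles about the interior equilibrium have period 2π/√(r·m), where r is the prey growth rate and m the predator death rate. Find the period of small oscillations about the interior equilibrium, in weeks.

T ≈ 19.8 weeks

Here r = 1.15 and m = 0.0878, so r·m = 0.101.
ω = √0.101 = 0.318 per week, hence T = 2π/ω ≈ 19.8 weeks.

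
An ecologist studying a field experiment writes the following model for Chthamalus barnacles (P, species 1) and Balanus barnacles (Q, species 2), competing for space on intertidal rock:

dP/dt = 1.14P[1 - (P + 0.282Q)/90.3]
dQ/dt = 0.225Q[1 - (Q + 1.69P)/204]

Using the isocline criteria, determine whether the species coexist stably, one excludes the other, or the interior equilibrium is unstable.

stable coexistence

Compare the nullcline intercepts: K1/α12 = 90.3/0.282 = 320 > K2 = 204; K2/α21 = 204/1.69 = 121 > K1 = 90.3.
Since both inequalities hold, each species can invade when rare, so the interior equilibrium is stable.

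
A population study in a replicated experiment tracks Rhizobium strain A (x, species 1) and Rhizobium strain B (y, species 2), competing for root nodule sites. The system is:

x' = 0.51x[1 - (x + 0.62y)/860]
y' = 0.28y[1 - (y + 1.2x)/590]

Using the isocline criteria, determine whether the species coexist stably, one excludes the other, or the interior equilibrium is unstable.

Compare the nullcline intercepts: K1/α12 = 860/0.62 = 1390 > K2 = 590; K2/α21 = 590/1.2 = 492 < K1 = 860.
Since the inequalities point opposite ways, species 1 can invade but species 2 cannot.

species 1 excludes species 2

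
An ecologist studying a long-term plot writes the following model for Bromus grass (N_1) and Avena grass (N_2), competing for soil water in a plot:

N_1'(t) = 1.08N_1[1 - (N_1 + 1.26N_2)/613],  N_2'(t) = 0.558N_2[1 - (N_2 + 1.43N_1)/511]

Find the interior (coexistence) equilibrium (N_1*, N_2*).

Setting both brackets to zero gives the nullclines N_1 + 1.26N_2 = 613 and 1.43N_1 + N_2 = 511.
Substituting N_2 = 511 - 1.43N_1 into the first: N_1(1 - 1.26·1.43) = 613 - 1.26·511.
So N_1* = -30.9/-0.802 = 38.5, and then N_2* = 511 - 1.43·38.5 = 456.

N_1* ≈ 38.5, N_2* ≈ 456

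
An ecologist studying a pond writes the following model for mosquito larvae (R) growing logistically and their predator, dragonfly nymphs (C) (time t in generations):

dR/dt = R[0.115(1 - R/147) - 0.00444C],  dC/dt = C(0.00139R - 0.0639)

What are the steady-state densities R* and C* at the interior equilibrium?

R* ≈ 46, C* ≈ 17.8

From dC/dt = 0 with C > 0: 0.00139R* = 0.0639, so R* = 46.
Substitute into dR/dt = 0: 0.115(1 - 46/147) = 0.00444C*.
The bracket is 0.687, giving C* = 0.079/0.00444 = 17.8.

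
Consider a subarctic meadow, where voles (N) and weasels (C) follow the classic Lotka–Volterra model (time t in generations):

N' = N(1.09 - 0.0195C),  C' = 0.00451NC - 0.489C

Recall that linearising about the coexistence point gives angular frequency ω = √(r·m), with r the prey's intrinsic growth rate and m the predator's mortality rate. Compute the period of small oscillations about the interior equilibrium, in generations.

T ≈ 8.61 generations

Here r = 1.09 and m = 0.489, so r·m = 0.533.
ω = √0.533 = 0.73 per generation, hence T = 2π/ω ≈ 8.61 generations.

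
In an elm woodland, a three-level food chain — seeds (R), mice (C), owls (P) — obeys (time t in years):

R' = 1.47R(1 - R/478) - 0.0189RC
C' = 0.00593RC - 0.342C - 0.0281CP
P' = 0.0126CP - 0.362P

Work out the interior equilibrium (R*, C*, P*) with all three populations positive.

R* ≈ 301, C* ≈ 28.7, P* ≈ 51.4

From dP/dt = 0: 0.0126C* = 0.362, so C* = 28.7.
From dR/dt = 0: 1.47(1 - R*/478) = 0.0189·28.7, giving R* = 478·(1 - 0.369) = 301.
From dC/dt = 0: 0.00593·301 - 0.342 = 0.0281P*, so P* = 1.45/0.0281 = 51.4.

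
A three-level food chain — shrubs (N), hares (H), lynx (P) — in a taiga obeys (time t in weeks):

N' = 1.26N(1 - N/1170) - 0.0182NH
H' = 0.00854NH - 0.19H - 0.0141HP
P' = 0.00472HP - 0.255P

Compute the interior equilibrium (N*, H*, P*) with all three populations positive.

From dP/dt = 0: 0.00472H* = 0.255, so H* = 54.
From dN/dt = 0: 1.26(1 - N*/1170) = 0.0182·54, giving N* = 1170·(1 - 0.78) = 257.
From dH/dt = 0: 0.00854·257 - 0.19 = 0.0141P*, so P* = 2/0.0141 = 142.

N* ≈ 257, H* ≈ 54, P* ≈ 142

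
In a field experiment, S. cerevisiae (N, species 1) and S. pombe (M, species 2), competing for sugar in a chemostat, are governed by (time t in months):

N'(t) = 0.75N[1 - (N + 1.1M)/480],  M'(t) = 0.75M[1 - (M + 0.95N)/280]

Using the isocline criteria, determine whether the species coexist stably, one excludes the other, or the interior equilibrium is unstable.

species 1 excludes species 2

Compare the nullcline intercepts: K1/α12 = 480/1.1 = 436 > K2 = 280; K2/α21 = 280/0.95 = 295 < K1 = 480.
Since the inequalities point opposite ways, species 1 can invade but species 2 cannot.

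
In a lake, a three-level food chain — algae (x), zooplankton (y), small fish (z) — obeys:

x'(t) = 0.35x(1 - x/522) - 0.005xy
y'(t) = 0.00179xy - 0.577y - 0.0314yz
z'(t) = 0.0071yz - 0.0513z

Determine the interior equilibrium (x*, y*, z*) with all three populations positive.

From dz/dt = 0: 0.0071y* = 0.0513, so y* = 7.23.
From dx/dt = 0: 0.35(1 - x*/522) = 0.005·7.23, giving x* = 522·(1 - 0.103) = 468.
From dy/dt = 0: 0.00179·468 - 0.577 = 0.0314z*, so z* = 0.261/0.0314 = 8.31.

x* ≈ 468, y* ≈ 7.23, z* ≈ 8.31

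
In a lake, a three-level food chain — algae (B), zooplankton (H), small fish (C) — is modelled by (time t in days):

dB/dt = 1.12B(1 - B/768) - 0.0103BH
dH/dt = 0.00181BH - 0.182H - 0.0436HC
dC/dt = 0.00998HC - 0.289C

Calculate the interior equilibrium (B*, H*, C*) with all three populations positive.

B* ≈ 563, H* ≈ 29, C* ≈ 19.2

From dC/dt = 0: 0.00998H* = 0.289, so H* = 29.
From dB/dt = 0: 1.12(1 - B*/768) = 0.0103·29, giving B* = 768·(1 - 0.266) = 563.
From dH/dt = 0: 0.00181·563 - 0.182 = 0.0436C*, so C* = 0.838/0.0436 = 19.2.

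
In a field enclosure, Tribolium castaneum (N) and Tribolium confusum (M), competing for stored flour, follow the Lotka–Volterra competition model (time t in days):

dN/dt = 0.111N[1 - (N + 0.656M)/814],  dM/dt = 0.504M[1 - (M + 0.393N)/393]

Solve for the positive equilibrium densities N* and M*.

Setting both brackets to zero gives the nullclines N + 0.656M = 814 and 0.393N + M = 393.
Substituting M = 393 - 0.393N into the first: N(1 - 0.656·0.393) = 814 - 0.656·393.
So N* = 556/0.742 = 749, and then M* = 393 - 0.393·749 = 98.5.

N* ≈ 749, M* ≈ 98.5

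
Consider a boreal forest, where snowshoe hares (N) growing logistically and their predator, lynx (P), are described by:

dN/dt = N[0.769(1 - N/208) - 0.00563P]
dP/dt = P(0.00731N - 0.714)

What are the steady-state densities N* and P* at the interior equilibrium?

From dP/dt = 0 with P > 0: 0.00731N* = 0.714, so N* = 97.7.
Substitute into dN/dt = 0: 0.769(1 - 97.7/208) = 0.00563P*.
The bracket is 0.53, giving P* = 0.408/0.00563 = 72.4.

N* ≈ 97.7, P* ≈ 72.4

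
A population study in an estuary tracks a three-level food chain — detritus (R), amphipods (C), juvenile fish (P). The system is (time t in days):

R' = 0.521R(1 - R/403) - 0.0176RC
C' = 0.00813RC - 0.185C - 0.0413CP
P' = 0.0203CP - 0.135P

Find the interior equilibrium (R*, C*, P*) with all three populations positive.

R* ≈ 312, C* ≈ 6.65, P* ≈ 57

From dP/dt = 0: 0.0203C* = 0.135, so C* = 6.65.
From dR/dt = 0: 0.521(1 - R*/403) = 0.0176·6.65, giving R* = 403·(1 - 0.225) = 312.
From dC/dt = 0: 0.00813·312 - 0.185 = 0.0413P*, so P* = 2.36/0.0413 = 57.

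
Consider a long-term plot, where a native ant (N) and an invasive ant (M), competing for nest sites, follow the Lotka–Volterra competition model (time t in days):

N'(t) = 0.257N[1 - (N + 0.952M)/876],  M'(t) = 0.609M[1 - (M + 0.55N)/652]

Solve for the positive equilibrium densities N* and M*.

Setting both brackets to zero gives the nullclines N + 0.952M = 876 and 0.55N + M = 652.
Substituting M = 652 - 0.55N into the first: N(1 - 0.952·0.55) = 876 - 0.952·652.
So N* = 255/0.476 = 536, and then M* = 652 - 0.55·536 = 357.

N* ≈ 536, M* ≈ 357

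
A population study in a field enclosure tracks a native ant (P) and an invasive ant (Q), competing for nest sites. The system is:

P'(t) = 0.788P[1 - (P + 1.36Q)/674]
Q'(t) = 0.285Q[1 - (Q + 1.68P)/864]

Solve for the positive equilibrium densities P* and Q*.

Setting both brackets to zero gives the nullclines P + 1.36Q = 674 and 1.68P + Q = 864.
Substituting Q = 864 - 1.68P into the first: P(1 - 1.36·1.68) = 674 - 1.36·864.
So P* = -501/-1.28 = 390, and then Q* = 864 - 1.68·390 = 209.

P* ≈ 390, Q* ≈ 209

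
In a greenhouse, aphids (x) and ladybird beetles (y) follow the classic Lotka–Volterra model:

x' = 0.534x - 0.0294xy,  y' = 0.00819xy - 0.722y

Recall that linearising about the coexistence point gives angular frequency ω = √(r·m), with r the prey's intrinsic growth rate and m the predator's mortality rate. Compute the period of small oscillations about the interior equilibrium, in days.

Here r = 0.534 and m = 0.722, so r·m = 0.386.
ω = √0.386 = 0.621 per day, hence T = 2π/ω ≈ 10.1 days.

T ≈ 10.1 days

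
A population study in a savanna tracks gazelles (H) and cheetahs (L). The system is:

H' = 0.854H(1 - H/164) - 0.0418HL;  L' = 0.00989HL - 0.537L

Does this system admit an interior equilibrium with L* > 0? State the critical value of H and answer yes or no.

The predator equation gives dL/dt > 0 only when H > 0.537/0.00989 = 54.3.
Without the predator, H → K = 164. Since 164 > 54.3, the predator can invade and persist.

Threshold H = 54.3; K > 54.3, so yes, the predator persists.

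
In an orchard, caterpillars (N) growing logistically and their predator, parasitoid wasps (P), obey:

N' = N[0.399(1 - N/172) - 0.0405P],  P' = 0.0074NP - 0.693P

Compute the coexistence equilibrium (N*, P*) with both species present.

From dP/dt = 0 with P > 0: 0.0074N* = 0.693, so N* = 93.6.
Substitute into dN/dt = 0: 0.399(1 - 93.6/172) = 0.0405P*.
The bracket is 0.456, giving P* = 0.182/0.0405 = 4.49.

N* ≈ 93.6, P* ≈ 4.49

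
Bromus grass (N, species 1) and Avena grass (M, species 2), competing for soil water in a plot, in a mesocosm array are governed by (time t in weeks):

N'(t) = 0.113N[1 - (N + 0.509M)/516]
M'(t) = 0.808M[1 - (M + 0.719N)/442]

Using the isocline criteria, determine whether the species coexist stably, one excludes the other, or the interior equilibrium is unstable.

stable coexistence

Compare the nullcline intercepts: K1/α12 = 516/0.509 = 1010 > K2 = 442; K2/α21 = 442/0.719 = 615 > K1 = 516.
Since both inequalities hold, each species can invade when rare, so the interior equilibrium is stable.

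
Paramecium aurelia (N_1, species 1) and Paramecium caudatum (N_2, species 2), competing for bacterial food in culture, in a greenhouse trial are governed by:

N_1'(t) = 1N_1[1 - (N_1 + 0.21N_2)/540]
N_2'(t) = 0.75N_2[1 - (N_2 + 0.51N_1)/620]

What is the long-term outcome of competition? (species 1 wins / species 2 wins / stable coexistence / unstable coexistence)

Compare the nullcline intercepts: K1/α12 = 540/0.21 = 2570 > K2 = 620; K2/α21 = 620/0.51 = 1220 > K1 = 540.
Since both inequalities hold, each species can invade when rare, so the interior equilibrium is stable.

stable coexistence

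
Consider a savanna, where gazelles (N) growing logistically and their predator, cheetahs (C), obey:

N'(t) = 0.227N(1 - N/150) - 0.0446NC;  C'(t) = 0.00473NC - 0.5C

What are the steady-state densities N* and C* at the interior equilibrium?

From dC/dt = 0 with C > 0: 0.00473N* = 0.5, so N* = 106.
Substitute into dN/dt = 0: 0.227(1 - 106/150) = 0.0446C*.
The bracket is 0.295, giving C* = 0.067/0.0446 = 1.5.

N* ≈ 106, C* ≈ 1.5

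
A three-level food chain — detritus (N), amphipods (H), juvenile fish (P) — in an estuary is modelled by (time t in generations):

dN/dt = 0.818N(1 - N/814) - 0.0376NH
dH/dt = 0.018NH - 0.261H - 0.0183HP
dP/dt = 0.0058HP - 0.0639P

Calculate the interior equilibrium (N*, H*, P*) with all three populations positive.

N* ≈ 402, H* ≈ 11, P* ≈ 381

From dP/dt = 0: 0.0058H* = 0.0639, so H* = 11.
From dN/dt = 0: 0.818(1 - N*/814) = 0.0376·11, giving N* = 814·(1 - 0.506) = 402.
From dH/dt = 0: 0.018·402 - 0.261 = 0.0183P*, so P* = 6.97/0.0183 = 381.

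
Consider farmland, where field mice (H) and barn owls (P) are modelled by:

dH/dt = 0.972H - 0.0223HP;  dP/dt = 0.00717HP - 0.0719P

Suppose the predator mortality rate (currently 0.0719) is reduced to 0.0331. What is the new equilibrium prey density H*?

At the interior fixed point, setting dP/dt = 0 with P > 0 fixes H* = (predator death rate)/(HP coefficient) — independent of the other coefficients.
With the change, H* = 0.0331/0.00717 = 4.62; it falls from 10.

H* ≈ 4.62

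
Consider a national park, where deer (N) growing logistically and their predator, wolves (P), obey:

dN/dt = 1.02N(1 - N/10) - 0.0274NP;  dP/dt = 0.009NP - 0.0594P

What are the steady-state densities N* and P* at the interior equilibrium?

From dP/dt = 0 with P > 0: 0.009N* = 0.0594, so N* = 6.6.
Substitute into dN/dt = 0: 1.02(1 - 6.6/10) = 0.0274P*.
The bracket is 0.34, giving P* = 0.347/0.0274 = 12.7.

N* ≈ 6.6, P* ≈ 12.7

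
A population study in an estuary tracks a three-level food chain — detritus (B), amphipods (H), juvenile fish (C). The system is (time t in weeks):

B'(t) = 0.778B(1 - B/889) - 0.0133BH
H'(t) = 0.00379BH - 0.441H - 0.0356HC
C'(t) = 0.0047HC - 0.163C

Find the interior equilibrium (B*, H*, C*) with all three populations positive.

From dC/dt = 0: 0.0047H* = 0.163, so H* = 34.7.
From dB/dt = 0: 0.778(1 - B*/889) = 0.0133·34.7, giving B* = 889·(1 - 0.593) = 362.
From dH/dt = 0: 0.00379·362 - 0.441 = 0.0356C*, so C* = 0.931/0.0356 = 26.1.

B* ≈ 362, H* ≈ 34.7, C* ≈ 26.1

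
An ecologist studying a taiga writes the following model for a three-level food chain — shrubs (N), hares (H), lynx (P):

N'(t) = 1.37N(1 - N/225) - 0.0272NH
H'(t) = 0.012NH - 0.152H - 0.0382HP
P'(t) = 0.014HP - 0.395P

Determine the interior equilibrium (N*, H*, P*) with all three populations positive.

From dP/dt = 0: 0.014H* = 0.395, so H* = 28.2.
From dN/dt = 0: 1.37(1 - N*/225) = 0.0272·28.2, giving N* = 225·(1 - 0.56) = 99.
From dH/dt = 0: 0.012·99 - 0.152 = 0.0382P*, so P* = 1.04/0.0382 = 27.1.

N* ≈ 99, H* ≈ 28.2, P* ≈ 27.1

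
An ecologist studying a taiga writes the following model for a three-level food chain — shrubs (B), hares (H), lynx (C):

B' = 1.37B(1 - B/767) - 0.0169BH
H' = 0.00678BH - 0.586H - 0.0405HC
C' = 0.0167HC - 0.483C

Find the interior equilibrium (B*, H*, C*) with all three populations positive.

B* ≈ 493, H* ≈ 28.9, C* ≈ 68.1

From dC/dt = 0: 0.0167H* = 0.483, so H* = 28.9.
From dB/dt = 0: 1.37(1 - B*/767) = 0.0169·28.9, giving B* = 767·(1 - 0.357) = 493.
From dH/dt = 0: 0.00678·493 - 0.586 = 0.0405C*, so C* = 2.76/0.0405 = 68.1.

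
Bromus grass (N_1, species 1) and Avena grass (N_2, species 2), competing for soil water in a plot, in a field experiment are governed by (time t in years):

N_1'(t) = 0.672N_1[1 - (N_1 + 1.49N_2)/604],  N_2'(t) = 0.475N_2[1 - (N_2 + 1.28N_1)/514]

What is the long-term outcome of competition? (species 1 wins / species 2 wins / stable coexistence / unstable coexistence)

Compare the nullcline intercepts: K1/α12 = 604/1.49 = 405 < K2 = 514; K2/α21 = 514/1.28 = 402 < K1 = 604.
Since both are reversed, neither can invade when rare; the interior point is a saddle.

unstable coexistence (outcome depends on initial conditions)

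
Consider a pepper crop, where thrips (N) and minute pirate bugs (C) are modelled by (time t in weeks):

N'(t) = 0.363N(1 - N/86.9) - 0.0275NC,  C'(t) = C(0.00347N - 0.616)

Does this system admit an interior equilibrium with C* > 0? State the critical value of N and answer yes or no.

Threshold N = 178; K < 178, so no, the predator goes extinct.

The predator equation gives dC/dt > 0 only when N > 0.616/0.00347 = 178.
Without the predator, N → K = 86.9. Since 86.9 < 178, the predator cannot invade.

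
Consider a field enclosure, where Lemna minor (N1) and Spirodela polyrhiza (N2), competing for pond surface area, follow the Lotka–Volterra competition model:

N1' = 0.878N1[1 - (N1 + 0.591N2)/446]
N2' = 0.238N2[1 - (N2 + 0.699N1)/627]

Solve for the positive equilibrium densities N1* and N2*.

Setting both brackets to zero gives the nullclines N1 + 0.591N2 = 446 and 0.699N1 + N2 = 627.
Substituting N2 = 627 - 0.699N1 into the first: N1(1 - 0.591·0.699) = 446 - 0.591·627.
So N1* = 75.4/0.587 = 129, and then N2* = 627 - 0.699·129 = 537.

N1* ≈ 129, N2* ≈ 537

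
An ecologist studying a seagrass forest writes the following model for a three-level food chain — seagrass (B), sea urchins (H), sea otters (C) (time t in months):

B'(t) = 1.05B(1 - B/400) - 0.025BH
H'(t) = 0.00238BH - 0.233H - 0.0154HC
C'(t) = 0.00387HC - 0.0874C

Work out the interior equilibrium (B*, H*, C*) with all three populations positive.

From dC/dt = 0: 0.00387H* = 0.0874, so H* = 22.6.
From dB/dt = 0: 1.05(1 - B*/400) = 0.025·22.6, giving B* = 400·(1 - 0.538) = 185.
From dH/dt = 0: 0.00238·185 - 0.233 = 0.0154C*, so C* = 0.207/0.0154 = 13.4.

B* ≈ 185, H* ≈ 22.6, C* ≈ 13.4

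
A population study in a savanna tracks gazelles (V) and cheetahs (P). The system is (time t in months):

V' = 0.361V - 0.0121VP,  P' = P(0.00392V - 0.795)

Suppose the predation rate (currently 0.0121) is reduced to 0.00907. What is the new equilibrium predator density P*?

At the interior fixed point, setting dV/dt = 0 with V > 0 fixes P* = (prey growth rate)/(VP coefficient) — independent of the other coefficients.
With the change, P* = 0.361/0.00907 = 39.8; it rises from 29.8.

P* ≈ 39.8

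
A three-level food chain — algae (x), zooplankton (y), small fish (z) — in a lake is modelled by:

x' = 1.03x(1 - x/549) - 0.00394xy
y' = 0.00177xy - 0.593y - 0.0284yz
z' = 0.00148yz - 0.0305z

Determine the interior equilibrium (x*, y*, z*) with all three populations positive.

x* ≈ 506, y* ≈ 20.6, z* ≈ 10.6

From dz/dt = 0: 0.00148y* = 0.0305, so y* = 20.6.
From dx/dt = 0: 1.03(1 - x*/549) = 0.00394·20.6, giving x* = 549·(1 - 0.0788) = 506.
From dy/dt = 0: 0.00177·506 - 0.593 = 0.0284z*, so z* = 0.302/0.0284 = 10.6.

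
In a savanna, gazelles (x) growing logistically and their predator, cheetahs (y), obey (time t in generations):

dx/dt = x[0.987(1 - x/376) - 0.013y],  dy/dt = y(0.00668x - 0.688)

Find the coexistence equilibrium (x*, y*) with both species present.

x* ≈ 103, y* ≈ 55.1

From dy/dt = 0 with y > 0: 0.00668x* = 0.688, so x* = 103.
Substitute into dx/dt = 0: 0.987(1 - 103/376) = 0.013y*.
The bracket is 0.726, giving y* = 0.717/0.013 = 55.1.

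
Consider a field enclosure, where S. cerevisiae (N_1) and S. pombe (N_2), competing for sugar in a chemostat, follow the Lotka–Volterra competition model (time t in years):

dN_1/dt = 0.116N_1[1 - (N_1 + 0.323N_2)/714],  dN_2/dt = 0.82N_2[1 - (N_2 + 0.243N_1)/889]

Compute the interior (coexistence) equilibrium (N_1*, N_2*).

N_1* ≈ 463, N_2* ≈ 776

Setting both brackets to zero gives the nullclines N_1 + 0.323N_2 = 714 and 0.243N_1 + N_2 = 889.
Substituting N_2 = 889 - 0.243N_1 into the first: N_1(1 - 0.323·0.243) = 714 - 0.323·889.
So N_1* = 427/0.922 = 463, and then N_2* = 889 - 0.243·463 = 776.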